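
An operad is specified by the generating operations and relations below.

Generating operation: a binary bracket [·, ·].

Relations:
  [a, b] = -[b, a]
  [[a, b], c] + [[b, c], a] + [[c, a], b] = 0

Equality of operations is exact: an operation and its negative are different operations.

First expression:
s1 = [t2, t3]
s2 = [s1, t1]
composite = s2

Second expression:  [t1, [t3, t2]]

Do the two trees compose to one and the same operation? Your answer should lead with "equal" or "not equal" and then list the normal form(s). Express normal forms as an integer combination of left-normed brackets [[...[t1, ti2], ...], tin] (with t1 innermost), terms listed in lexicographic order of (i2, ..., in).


In normal form, the first expression is -[[t1, t2], t3] + [[t1, t3], t2]
In normal form, the second expression is -[[t1, t2], t3] + [[t1, t3], t2]
The forms coincide; equal.

equal; the common form is -[[t1, t2], t3] + [[t1, t3], t2]


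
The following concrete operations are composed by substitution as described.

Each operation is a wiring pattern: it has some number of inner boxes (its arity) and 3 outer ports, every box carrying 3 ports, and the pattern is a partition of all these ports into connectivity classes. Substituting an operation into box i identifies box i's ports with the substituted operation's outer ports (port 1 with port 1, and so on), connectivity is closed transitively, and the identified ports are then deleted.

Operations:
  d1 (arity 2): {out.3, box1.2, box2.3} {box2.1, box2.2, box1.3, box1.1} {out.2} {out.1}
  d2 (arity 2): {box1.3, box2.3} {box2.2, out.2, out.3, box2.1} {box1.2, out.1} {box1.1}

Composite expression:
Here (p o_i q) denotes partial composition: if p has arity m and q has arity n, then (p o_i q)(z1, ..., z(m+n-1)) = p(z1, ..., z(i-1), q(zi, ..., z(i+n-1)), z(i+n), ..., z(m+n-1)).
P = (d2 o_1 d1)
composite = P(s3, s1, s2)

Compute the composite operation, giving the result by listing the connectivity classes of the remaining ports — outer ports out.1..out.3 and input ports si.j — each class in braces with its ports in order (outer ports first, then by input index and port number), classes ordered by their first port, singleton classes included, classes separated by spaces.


{out.1} {out.2, out.3, s2.1, s2.2} {s1.1, s1.2, s3.1, s3.3} {s1.3, s2.3, s3.2}

After gluing at d2, chains via deleted ports link the s-ports.
through d1, on inputs (s3, s1): {out.1} {out.2} {out.3, s1.3, s3.2} {s1.1, s1.2, s3.1, s3.3} (out.j = stage outer ports)
through d2, on inputs (s3, s1, s2): {out.1} {out.2, out.3, s2.1, s2.2} {s1.1, s1.2, s3.1, s3.3} {s1.3, s2.3, s3.2} (out.j = stage outer ports)


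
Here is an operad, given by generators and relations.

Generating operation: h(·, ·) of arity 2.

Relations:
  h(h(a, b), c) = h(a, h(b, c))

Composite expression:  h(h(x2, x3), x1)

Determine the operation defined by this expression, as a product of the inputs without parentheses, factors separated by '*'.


Associativity of h dissolves the nesting; only the x-input order survives.
h(x2, x3) spells out as x2 * x3
h(h(x2, x3), x1) spells out as x2 * x3 * x1

x2 * x3 * x1


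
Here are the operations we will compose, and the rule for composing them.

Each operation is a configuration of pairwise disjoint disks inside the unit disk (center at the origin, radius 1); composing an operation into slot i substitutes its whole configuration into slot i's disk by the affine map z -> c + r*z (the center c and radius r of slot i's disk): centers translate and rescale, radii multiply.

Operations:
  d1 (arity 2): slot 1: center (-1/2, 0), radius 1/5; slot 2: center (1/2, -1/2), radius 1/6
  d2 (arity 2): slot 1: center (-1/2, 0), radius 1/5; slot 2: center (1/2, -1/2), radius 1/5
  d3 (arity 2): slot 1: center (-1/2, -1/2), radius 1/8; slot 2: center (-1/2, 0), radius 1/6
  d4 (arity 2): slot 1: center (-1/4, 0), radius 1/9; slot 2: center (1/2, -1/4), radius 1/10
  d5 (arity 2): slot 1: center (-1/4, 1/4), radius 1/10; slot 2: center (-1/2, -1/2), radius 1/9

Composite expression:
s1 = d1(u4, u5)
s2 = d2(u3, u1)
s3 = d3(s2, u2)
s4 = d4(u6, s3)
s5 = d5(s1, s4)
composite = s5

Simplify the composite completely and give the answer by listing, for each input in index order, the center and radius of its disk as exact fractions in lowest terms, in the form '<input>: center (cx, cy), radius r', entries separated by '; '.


u1: center (-647/1440, -769/1440), radius 1/3600; u2: center (-9/20, -19/36), radius 1/540; u3: center (-649/1440, -8/15), radius 1/3600; u4: center (-3/10, 1/4), radius 1/50; u5: center (-1/5, 1/5), radius 1/60; u6: center (-19/36, -1/2), radius 1/81

Each u-disk chains the slot maps above it in d5; radii multiply.
tracing u4 down its 2-map path: center (-3/10, 1/4), radius 1/50
tracing u5 down its 2-map path: center (-1/5, 1/5), radius 1/60
tracing u6 down its 2-map path: center (-19/36, -1/2), radius 1/81
tracing u3 down its 4-map path: center (-649/1440, -8/15), radius 1/3600
tracing u1 down its 4-map path: center (-647/1440, -769/1440), radius 1/3600
tracing u2 down its 3-map path: center (-9/20, -19/36), radius 1/540


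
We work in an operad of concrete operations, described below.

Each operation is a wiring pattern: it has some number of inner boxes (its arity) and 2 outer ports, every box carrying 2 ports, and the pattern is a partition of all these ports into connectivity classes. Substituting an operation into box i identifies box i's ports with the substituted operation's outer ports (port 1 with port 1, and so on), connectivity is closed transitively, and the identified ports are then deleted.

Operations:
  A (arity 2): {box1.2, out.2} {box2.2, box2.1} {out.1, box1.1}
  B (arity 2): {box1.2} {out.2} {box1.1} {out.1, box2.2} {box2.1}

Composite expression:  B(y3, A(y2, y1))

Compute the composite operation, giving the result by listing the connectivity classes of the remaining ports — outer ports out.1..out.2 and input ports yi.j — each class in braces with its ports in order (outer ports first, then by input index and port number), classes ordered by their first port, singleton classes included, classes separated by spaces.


{out.1, y2.2} {out.2} {y1.1, y1.2} {y2.1} {y3.1} {y3.2}


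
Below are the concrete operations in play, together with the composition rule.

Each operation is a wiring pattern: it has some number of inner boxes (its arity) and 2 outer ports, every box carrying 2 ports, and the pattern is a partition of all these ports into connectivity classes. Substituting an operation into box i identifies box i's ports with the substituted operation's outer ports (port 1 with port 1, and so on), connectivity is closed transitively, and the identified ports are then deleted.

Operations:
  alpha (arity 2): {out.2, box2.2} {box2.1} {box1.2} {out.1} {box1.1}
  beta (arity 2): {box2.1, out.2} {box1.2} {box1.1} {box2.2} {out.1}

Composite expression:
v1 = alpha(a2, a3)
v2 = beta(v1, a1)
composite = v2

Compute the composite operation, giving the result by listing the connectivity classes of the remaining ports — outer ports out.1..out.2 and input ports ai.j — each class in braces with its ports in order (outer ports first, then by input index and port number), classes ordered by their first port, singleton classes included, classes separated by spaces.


Substituting into beta glues patterns; closure does the rest.
composing alpha on (a2, a3), with out.j its own outer ports: {out.1} {out.2, a3.2} {a2.1} {a2.2} {a3.1}
composing beta on (a2, a3, a1), with out.j its own outer ports: {out.1} {out.2, a1.1} {a1.2} {a2.1} {a2.2} {a3.1} {a3.2}

{out.1} {out.2, a1.1} {a1.2} {a2.1} {a2.2} {a3.1} {a3.2}


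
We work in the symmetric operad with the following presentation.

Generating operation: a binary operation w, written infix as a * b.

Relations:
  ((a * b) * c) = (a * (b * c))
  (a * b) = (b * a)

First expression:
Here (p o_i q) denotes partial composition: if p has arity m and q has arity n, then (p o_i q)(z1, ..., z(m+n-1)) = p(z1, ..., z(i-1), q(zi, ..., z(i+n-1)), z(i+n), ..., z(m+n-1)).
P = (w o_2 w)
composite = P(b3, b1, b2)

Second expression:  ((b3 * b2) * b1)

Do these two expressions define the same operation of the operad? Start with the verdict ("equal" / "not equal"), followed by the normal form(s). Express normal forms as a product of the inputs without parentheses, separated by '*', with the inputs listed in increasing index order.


equal: each reduces to b1 * b2 * b3

The first expression, normalized: b1 * b2 * b3
The second expression, normalized: b1 * b2 * b3
Same normal form: equal.


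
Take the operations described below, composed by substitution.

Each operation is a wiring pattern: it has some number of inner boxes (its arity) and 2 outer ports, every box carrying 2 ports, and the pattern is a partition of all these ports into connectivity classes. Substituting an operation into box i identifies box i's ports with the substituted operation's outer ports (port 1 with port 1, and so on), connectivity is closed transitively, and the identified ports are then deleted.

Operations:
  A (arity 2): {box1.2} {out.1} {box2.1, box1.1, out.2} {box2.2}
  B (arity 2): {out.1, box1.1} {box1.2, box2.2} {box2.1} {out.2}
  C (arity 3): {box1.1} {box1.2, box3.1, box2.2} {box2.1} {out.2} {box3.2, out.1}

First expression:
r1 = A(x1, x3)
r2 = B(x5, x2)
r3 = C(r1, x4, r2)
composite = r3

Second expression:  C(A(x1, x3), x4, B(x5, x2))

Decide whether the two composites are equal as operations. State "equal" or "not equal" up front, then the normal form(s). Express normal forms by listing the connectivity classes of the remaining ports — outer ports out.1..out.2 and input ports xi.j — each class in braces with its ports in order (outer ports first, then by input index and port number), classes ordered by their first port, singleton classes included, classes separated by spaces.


Reducing the first expression gives {out.1} {out.2} {x1.1, x3.1, x4.2, x5.1} {x1.2} {x2.1} {x2.2, x5.2} {x3.2} {x4.1}
Reducing the second expression gives {out.1} {out.2} {x1.1, x3.1, x4.2, x5.1} {x1.2} {x2.1} {x2.2, x5.2} {x3.2} {x4.1}
The normal forms match — equal.

equal — both sides give {out.1} {out.2} {x1.1, x3.1, x4.2, x5.1} {x1.2} {x2.1} {x2.2, x5.2} {x3.2} {x4.1}


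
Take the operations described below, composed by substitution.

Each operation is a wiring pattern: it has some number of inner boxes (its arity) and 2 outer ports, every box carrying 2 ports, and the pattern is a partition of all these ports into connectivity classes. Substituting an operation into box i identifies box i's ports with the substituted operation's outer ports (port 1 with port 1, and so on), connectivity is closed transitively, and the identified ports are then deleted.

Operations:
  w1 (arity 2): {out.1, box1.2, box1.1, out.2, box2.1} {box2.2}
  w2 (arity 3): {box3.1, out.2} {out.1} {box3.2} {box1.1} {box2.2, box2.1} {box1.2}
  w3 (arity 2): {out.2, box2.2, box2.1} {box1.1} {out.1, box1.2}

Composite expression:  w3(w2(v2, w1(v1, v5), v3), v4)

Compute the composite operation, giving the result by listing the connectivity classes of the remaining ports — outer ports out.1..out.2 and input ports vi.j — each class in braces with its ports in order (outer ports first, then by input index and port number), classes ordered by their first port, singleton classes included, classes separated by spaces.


Two ports join when wires chain via w3-identified ports.
w1 over (v1, v5) gives {out.1, out.2, v1.1, v1.2, v5.1} {v5.2}, out.j being that stage's outer ports
w2 over (v2, v1, v5, v3) gives {out.1} {out.2, v3.1} {v1.1, v1.2, v5.1} {v2.1} {v2.2} {v3.2} {v5.2}, out.j being that stage's outer ports
w3 over (v2, v1, v5, v3, v4) gives {out.1, v3.1} {out.2, v4.1, v4.2} {v1.1, v1.2, v5.1} {v2.1} {v2.2} {v3.2} {v5.2}, out.j being that stage's outer ports

{out.1, v3.1} {out.2, v4.1, v4.2} {v1.1, v1.2, v5.1} {v2.1} {v2.2} {v3.2} {v5.2}


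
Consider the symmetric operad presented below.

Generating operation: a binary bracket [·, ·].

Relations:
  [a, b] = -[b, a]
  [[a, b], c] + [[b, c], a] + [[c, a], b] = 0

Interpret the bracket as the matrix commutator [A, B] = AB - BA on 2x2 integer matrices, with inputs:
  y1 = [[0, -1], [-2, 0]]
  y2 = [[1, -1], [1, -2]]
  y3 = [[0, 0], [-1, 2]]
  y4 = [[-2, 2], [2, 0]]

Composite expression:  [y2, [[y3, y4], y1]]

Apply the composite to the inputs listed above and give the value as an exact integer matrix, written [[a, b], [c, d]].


[[-4, 16], [4, 4]]

[y3, y4] = [[2, -4], [6, -2]]
[[y3, y4], y1] = [[14, -4], [8, -14]]
[y2, [[y3, y4], y1]] = [[-4, 16], [4, 4]]


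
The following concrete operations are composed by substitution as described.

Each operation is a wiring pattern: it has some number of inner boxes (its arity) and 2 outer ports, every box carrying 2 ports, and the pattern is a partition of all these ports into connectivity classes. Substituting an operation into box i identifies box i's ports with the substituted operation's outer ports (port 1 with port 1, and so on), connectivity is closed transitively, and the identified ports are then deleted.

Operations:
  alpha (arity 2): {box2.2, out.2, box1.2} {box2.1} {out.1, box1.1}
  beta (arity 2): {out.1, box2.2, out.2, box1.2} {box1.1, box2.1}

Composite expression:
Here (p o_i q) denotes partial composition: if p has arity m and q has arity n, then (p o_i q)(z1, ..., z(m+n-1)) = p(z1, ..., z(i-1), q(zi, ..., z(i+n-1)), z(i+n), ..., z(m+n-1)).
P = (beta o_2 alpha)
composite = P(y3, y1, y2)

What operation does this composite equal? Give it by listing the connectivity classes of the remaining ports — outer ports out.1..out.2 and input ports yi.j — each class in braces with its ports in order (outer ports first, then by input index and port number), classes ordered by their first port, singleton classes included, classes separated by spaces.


{out.1, out.2, y1.2, y2.2, y3.2} {y1.1, y3.1} {y2.1}

Treat the ports identified at beta as solder joints: merge, then drop.
through alpha, on inputs (y1, y2): {out.1, y1.1} {out.2, y1.2, y2.2} {y2.1} (out.j = stage outer ports)
through beta, on inputs (y3, y1, y2): {out.1, out.2, y1.2, y2.2, y3.2} {y1.1, y3.1} {y2.1} (out.j = stage outer ports)


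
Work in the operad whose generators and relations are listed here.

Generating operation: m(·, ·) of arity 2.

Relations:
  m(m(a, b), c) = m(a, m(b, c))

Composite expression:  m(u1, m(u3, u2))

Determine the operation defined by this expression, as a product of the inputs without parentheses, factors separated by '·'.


u1 · u3 · u2


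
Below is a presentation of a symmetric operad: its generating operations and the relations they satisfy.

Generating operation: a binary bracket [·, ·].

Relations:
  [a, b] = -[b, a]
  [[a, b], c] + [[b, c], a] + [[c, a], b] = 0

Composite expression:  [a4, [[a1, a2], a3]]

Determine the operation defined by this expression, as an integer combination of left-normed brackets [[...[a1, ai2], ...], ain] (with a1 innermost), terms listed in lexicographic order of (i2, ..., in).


-[[[a1, a2], a3], a4]

Antisymmetry and Jacobi reduce to a1-anchored left-normed brackets.
Composite bracket: [a4, [[a1, a2], a3]]
Expanding via [a, b] = ab - ba: 8 signed words (2^3 = 8).
Keep just the words that open with a1:
  the word a1a2a3a4 carries sign -1 and contributes -[[[a1, a2], a3], a4]


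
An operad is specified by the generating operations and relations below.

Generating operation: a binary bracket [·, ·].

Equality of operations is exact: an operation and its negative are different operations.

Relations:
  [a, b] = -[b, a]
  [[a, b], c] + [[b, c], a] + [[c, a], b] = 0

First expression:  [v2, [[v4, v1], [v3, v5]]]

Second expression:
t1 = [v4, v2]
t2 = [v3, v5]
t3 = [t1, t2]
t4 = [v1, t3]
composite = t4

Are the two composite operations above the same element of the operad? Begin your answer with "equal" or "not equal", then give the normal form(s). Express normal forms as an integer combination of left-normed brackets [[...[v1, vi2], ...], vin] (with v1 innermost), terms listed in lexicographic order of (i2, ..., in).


not equal: they reduce to [[[[v1, v4], v3], v5], v2] - [[[[v1, v4], v5], v3], v2] and -[[[[v1, v2], v4], v3], v5] + [[[[v1, v2], v4], v5], v3] + [[[[v1, v3], v5], v2], v4] - [[[[v1, v3], v5], v4], v2] + [[[[v1, v4], v2], v3], v5] - [[[[v1, v4], v2], v5], v3] - [[[[v1, v5], v3], v2], v4] + [[[[v1, v5], v3], v4], v2]

The first expression, normalized: [[[[v1, v4], v3], v5], v2] - [[[[v1, v4], v5], v3], v2]
The second expression, normalized: -[[[[v1, v2], v4], v3], v5] + [[[[v1, v2], v4], v5], v3] + [[[[v1, v3], v5], v2], v4] - [[[[v1, v3], v5], v4], v2] + [[[[v1, v4], v2], v3], v5] - [[[[v1, v4], v2], v5], v3] - [[[[v1, v5], v3], v2], v4] + [[[[v1, v5], v3], v4], v2]
The forms do not match — not equal.


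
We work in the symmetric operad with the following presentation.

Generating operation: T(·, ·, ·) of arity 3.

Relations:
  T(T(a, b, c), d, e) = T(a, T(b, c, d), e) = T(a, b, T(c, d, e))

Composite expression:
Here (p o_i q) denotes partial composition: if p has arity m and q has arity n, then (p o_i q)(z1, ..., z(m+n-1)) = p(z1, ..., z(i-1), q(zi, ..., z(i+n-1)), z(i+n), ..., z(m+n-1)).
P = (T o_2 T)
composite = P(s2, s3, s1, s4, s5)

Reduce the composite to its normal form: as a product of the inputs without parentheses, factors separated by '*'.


s2 * s3 * s1 * s4 * s5


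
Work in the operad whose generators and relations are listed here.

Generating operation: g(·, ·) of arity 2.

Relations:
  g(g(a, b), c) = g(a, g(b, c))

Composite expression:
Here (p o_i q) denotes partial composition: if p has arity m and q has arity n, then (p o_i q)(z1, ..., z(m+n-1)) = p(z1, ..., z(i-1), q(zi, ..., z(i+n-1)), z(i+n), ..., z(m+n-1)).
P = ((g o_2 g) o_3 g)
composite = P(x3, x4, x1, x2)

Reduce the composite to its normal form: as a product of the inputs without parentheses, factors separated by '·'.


x3 · x4 · x1 · x2

The g-tree's shape is irrelevant; the x-reading-order decides.
g(x1, x2) unparenthesizes to x1 · x2
g(x4, g(x1, x2)) unparenthesizes to x4 · x1 · x2
g(x3, g(x4, g(x1, x2))) unparenthesizes to x3 · x4 · x1 · x2


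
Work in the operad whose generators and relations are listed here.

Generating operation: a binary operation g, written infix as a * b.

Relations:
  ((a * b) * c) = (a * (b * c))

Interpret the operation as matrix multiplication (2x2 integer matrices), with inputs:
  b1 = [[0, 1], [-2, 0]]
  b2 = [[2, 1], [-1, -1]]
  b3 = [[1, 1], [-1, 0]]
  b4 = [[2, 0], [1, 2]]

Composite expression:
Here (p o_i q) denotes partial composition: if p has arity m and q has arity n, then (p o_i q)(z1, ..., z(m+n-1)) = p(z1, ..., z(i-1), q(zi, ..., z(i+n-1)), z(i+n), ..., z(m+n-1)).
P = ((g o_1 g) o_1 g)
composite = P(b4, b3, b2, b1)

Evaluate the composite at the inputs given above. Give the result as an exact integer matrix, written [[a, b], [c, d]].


[[0, 2], [4, -3]]

(b4 * b3) = [[2, 2], [-1, 1]]
((b4 * b3) * b2) = [[2, 0], [-3, -2]]
(((b4 * b3) * b2) * b1) = [[0, 2], [4, -3]]


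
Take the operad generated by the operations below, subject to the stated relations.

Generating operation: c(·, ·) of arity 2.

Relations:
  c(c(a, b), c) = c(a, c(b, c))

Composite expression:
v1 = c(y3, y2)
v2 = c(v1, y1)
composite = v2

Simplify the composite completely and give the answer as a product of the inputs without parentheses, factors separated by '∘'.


y3 ∘ y2 ∘ y1

Associativity of c dissolves the nesting; only the y-input order survives.
c(y3, y2) unparenthesizes to y3 ∘ y2
c(c(y3, y2), y1) unparenthesizes to y3 ∘ y2 ∘ y1


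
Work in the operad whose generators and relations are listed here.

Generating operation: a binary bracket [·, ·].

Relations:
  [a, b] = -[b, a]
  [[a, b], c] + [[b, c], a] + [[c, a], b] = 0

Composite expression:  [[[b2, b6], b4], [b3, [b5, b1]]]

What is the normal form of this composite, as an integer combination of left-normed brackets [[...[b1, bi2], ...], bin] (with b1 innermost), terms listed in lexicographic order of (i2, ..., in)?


-[[[[[b1, b5], b3], b2], b6], b4] + [[[[[b1, b5], b3], b4], b2], b6] - [[[[[b1, b5], b3], b4], b6], b2] + [[[[[b1, b5], b3], b6], b2], b4]

Antisymmetry and Jacobi reduce to b1-anchored left-normed brackets.
Composite bracket: [[[b2, b6], b4], [b3, [b5, b1]]]
Full expansion: 32 signed words from ab - ba (2^5 = 32).
Only words starting with b1 matter:
  the word b1b5b3b2b6b4 carries sign -1 and contributes -[[[[[b1, b5], b3], b2], b6], b4]
  the word b1b5b3b4b2b6 carries sign +1 and contributes +[[[[[b1, b5], b3], b4], b2], b6]
  the word b1b5b3b4b6b2 carries sign -1 and contributes -[[[[[b1, b5], b3], b4], b6], b2]
  the word b1b5b3b6b2b4 carries sign +1 and contributes +[[[[[b1, b5], b3], b6], b2], b4]


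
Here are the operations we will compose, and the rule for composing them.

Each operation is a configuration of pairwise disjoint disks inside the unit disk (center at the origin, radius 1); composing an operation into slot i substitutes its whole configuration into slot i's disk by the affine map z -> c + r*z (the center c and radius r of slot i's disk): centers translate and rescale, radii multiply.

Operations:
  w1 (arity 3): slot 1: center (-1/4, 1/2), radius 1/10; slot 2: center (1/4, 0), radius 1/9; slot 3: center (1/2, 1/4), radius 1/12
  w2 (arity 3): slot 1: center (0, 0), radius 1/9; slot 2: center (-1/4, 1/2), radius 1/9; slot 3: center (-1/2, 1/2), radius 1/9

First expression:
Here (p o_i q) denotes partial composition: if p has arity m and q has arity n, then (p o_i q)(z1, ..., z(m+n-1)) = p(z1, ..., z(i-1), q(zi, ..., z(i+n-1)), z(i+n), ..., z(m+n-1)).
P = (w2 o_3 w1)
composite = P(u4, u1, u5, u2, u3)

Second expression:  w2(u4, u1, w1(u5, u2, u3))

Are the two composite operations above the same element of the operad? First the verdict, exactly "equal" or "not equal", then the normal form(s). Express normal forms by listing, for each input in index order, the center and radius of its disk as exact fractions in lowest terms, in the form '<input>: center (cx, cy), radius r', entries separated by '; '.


equal — both sides give u1: center (-1/4, 1/2), radius 1/9; u2: center (-17/36, 1/2), radius 1/81; u3: center (-4/9, 19/36), radius 1/108; u4: center (0, 0), radius 1/9; u5: center (-19/36, 5/9), radius 1/90


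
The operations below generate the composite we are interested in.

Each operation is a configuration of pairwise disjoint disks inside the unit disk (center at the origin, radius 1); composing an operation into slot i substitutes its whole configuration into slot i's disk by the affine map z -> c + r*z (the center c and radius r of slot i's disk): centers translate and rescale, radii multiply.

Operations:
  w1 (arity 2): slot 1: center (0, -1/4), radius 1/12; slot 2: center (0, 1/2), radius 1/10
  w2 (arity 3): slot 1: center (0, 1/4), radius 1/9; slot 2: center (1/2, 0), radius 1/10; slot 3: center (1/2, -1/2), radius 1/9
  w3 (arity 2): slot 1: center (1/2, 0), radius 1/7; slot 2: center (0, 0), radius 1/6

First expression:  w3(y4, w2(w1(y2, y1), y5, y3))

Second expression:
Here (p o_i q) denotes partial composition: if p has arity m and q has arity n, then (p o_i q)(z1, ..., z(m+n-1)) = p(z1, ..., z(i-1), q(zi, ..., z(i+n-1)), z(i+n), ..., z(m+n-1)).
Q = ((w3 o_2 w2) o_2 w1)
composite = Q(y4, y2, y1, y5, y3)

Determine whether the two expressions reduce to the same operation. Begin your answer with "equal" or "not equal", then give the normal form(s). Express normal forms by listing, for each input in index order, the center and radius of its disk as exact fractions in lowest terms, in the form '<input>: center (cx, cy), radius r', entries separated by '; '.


equal — both sides give y1: center (0, 11/216), radius 1/540; y2: center (0, 1/27), radius 1/648; y3: center (1/12, -1/12), radius 1/54; y4: center (1/2, 0), radius 1/7; y5: center (1/12, 0), radius 1/60

The first expression, normalized: y1: center (0, 11/216), radius 1/540; y2: center (0, 1/27), radius 1/648; y3: center (1/12, -1/12), radius 1/54; y4: center (1/2, 0), radius 1/7; y5: center (1/12, 0), radius 1/60
The second expression, normalized: y1: center (0, 11/216), radius 1/540; y2: center (0, 1/27), radius 1/648; y3: center (1/12, -1/12), radius 1/54; y4: center (1/2, 0), radius 1/7; y5: center (1/12, 0), radius 1/60
Same normal form: equal.


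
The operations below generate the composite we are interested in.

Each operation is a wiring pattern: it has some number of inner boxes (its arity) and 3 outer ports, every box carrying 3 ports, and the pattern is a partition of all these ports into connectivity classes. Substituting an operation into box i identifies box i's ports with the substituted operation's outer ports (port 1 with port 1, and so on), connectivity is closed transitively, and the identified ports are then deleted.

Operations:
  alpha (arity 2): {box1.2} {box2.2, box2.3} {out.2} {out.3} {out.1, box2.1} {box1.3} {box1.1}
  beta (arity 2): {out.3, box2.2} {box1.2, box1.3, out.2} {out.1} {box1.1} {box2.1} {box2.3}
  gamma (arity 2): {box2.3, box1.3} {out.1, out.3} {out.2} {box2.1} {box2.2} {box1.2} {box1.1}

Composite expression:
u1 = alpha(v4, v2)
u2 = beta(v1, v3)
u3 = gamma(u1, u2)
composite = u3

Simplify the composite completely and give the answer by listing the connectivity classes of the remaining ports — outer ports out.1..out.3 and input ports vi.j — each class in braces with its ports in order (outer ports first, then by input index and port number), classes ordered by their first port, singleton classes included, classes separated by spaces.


Two ports join when wires chain via gamma-identified ports.
through alpha, on inputs (v4, v2): {out.1, v2.1} {out.2} {out.3} {v2.2, v2.3} {v4.1} {v4.2} {v4.3} (out.j = stage outer ports)
through beta, on inputs (v1, v3): {out.1} {out.2, v1.2, v1.3} {out.3, v3.2} {v1.1} {v3.1} {v3.3} (out.j = stage outer ports)
through gamma, on inputs (v4, v2, v1, v3): {out.1, out.3} {out.2} {v1.1} {v1.2, v1.3} {v2.1} {v2.2, v2.3} {v3.1} {v3.2} {v3.3} {v4.1} {v4.2} {v4.3} (out.j = stage outer ports)

{out.1, out.3} {out.2} {v1.1} {v1.2, v1.3} {v2.1} {v2.2, v2.3} {v3.1} {v3.2} {v3.3} {v4.1} {v4.2} {v4.3}


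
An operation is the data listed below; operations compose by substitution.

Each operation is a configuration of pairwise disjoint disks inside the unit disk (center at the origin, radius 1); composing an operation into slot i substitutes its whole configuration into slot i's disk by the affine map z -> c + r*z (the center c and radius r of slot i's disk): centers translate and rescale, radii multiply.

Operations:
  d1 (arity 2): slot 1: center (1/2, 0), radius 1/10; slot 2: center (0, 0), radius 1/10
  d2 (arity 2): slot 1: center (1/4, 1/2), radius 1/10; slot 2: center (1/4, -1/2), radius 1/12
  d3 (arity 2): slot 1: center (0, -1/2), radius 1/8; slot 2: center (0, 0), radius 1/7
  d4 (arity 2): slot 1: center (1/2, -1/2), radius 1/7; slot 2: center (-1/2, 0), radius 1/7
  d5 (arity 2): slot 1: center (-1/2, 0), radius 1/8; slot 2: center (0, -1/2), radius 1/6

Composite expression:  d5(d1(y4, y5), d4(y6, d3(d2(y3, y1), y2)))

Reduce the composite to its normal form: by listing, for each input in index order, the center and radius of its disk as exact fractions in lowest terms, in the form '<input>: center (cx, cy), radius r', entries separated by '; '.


y1: center (-37/448, -115/224), radius 1/4032; y2: center (-1/12, -1/2), radius 1/294; y3: center (-37/448, -49/96), radius 1/3360; y4: center (-7/16, 0), radius 1/80; y5: center (-1/2, 0), radius 1/80; y6: center (1/12, -7/12), radius 1/42


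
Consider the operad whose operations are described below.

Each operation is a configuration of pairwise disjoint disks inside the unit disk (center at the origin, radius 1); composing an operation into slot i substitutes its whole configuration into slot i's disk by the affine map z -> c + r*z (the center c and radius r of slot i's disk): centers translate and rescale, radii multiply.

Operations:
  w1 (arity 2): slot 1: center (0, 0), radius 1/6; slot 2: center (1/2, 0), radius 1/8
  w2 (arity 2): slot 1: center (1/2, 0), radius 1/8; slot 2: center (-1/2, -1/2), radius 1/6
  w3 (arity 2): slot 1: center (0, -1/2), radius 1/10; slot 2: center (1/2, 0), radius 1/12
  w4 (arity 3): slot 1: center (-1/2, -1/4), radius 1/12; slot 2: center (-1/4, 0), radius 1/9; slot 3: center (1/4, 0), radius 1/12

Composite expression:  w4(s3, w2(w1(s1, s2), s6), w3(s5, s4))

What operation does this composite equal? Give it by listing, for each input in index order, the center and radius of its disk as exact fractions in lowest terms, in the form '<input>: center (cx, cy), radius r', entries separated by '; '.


s1: center (-7/36, 0), radius 1/432; s2: center (-3/16, 0), radius 1/576; s3: center (-1/2, -1/4), radius 1/12; s4: center (7/24, 0), radius 1/144; s5: center (1/4, -1/24), radius 1/120; s6: center (-11/36, -1/18), radius 1/54

Only the slot chain above each s matters under w4; compose those maps.
input s3: applying the 1 nested substitution gives center (-1/2, -1/4), radius 1/12
input s1: applying the 3 nested substitutions gives center (-7/36, 0), radius 1/432
input s2: applying the 3 nested substitutions gives center (-3/16, 0), radius 1/576
input s6: applying the 2 nested substitutions gives center (-11/36, -1/18), radius 1/54
input s5: applying the 2 nested substitutions gives center (1/4, -1/24), radius 1/120
input s4: applying the 2 nested substitutions gives center (7/24, 0), radius 1/144


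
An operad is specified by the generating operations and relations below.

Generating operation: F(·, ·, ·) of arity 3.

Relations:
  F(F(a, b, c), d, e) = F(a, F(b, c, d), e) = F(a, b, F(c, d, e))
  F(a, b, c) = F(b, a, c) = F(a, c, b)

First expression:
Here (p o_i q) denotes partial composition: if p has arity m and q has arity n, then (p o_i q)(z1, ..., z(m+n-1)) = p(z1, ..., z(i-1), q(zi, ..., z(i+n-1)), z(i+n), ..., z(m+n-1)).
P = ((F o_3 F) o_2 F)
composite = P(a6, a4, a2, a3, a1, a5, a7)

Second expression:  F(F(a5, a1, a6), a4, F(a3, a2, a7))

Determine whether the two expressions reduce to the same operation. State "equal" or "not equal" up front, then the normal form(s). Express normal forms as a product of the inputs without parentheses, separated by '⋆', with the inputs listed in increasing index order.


In normal form, the first expression is a1 ⋆ a2 ⋆ a3 ⋆ a4 ⋆ a5 ⋆ a6 ⋆ a7
In normal form, the second expression is a1 ⋆ a2 ⋆ a3 ⋆ a4 ⋆ a5 ⋆ a6 ⋆ a7
Identical normal forms: equal.

equal — both sides give a1 ⋆ a2 ⋆ a3 ⋆ a4 ⋆ a5 ⋆ a6 ⋆ a7


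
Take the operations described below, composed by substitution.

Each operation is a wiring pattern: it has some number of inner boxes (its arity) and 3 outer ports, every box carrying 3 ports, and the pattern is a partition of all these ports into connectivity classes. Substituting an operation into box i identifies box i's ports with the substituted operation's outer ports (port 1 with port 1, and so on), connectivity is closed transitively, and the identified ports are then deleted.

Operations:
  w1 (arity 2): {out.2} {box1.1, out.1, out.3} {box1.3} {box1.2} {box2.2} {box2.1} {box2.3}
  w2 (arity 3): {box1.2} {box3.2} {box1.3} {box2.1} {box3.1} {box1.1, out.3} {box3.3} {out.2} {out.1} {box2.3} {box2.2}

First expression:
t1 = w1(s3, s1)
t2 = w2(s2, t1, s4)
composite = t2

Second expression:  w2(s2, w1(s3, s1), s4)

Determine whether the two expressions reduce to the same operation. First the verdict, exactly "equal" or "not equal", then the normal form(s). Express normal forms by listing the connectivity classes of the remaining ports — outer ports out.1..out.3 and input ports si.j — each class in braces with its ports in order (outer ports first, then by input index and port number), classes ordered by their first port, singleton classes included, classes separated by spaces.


The first expression reduces to {out.1} {out.2} {out.3, s2.1} {s1.1} {s1.2} {s1.3} {s2.2} {s2.3} {s3.1} {s3.2} {s3.3} {s4.1} {s4.2} {s4.3}
The second expression reduces to {out.1} {out.2} {out.3, s2.1} {s1.1} {s1.2} {s1.3} {s2.2} {s2.3} {s3.1} {s3.2} {s3.3} {s4.1} {s4.2} {s4.3}
Same normal form: equal.

equal; both compose to {out.1} {out.2} {out.3, s2.1} {s1.1} {s1.2} {s1.3} {s2.2} {s2.3} {s3.1} {s3.2} {s3.3} {s4.1} {s4.2} {s4.3}


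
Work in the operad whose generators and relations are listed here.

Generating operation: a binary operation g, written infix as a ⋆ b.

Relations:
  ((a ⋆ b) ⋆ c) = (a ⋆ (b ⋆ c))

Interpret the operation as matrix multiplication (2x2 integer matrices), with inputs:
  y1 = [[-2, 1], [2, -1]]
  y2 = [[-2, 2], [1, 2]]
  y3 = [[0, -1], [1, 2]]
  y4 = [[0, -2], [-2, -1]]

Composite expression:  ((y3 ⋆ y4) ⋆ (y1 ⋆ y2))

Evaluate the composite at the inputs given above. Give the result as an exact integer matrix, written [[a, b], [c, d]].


[[5, -2], [0, 0]]

(y3 ⋆ y4) = [[2, 1], [-4, -4]]
(y1 ⋆ y2) = [[5, -2], [-5, 2]]
((y3 ⋆ y4) ⋆ (y1 ⋆ y2)) = [[5, -2], [0, 0]]


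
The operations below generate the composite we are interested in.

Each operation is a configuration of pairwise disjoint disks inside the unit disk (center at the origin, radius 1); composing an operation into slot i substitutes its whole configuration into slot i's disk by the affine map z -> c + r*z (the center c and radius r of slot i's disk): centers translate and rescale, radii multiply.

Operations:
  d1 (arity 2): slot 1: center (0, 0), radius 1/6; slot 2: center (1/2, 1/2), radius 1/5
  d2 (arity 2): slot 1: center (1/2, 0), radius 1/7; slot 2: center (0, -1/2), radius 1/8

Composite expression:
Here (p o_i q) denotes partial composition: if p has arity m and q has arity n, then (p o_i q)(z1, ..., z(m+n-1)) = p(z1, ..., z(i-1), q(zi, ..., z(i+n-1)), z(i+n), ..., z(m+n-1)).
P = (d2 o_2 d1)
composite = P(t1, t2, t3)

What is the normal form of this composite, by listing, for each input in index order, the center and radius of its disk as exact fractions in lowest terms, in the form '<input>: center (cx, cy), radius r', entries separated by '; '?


Affine substitution under d2: radii multiply and t-centers shift.
tracing t1 down its 1-map path: center (1/2, 0), radius 1/7
tracing t2 down its 2-map path: center (0, -1/2), radius 1/48
tracing t3 down its 2-map path: center (1/16, -7/16), radius 1/40

t1: center (1/2, 0), radius 1/7; t2: center (0, -1/2), radius 1/48; t3: center (1/16, -7/16), radius 1/40


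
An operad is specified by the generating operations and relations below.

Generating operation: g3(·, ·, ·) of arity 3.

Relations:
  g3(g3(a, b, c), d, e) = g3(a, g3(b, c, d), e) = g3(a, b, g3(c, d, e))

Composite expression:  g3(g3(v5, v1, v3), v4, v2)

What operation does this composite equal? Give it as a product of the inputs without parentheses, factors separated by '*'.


All parenthesizations of g3 agree; list the v-inputs left to right.
g3(v5, v1, v3) collapses to v5 * v1 * v3
g3(g3(v5, v1, v3), v4, v2) collapses to v5 * v1 * v3 * v4 * v2

v5 * v1 * v3 * v4 * v2


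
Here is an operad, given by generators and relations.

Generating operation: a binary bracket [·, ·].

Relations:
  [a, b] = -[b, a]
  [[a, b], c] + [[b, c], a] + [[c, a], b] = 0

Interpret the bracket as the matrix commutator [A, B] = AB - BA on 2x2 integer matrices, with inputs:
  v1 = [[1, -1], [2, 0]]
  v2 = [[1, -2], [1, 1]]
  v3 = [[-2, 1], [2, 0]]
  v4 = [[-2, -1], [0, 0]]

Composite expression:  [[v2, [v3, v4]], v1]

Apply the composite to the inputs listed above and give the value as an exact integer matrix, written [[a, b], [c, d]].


[v3, v4] = [[2, 4], [-4, -2]]
[v2, [v3, v4]] = [[4, 8], [4, -4]]
[[v2, [v3, v4]], v1] = [[20, -16], [-12, -20]]

[[20, -16], [-12, -20]]


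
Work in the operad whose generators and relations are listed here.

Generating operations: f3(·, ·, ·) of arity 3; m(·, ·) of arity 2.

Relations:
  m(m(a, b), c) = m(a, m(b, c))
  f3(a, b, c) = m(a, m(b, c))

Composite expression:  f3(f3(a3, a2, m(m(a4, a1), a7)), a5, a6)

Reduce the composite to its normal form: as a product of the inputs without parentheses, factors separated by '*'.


a3 * a2 * a4 * a1 * a7 * a5 * a6


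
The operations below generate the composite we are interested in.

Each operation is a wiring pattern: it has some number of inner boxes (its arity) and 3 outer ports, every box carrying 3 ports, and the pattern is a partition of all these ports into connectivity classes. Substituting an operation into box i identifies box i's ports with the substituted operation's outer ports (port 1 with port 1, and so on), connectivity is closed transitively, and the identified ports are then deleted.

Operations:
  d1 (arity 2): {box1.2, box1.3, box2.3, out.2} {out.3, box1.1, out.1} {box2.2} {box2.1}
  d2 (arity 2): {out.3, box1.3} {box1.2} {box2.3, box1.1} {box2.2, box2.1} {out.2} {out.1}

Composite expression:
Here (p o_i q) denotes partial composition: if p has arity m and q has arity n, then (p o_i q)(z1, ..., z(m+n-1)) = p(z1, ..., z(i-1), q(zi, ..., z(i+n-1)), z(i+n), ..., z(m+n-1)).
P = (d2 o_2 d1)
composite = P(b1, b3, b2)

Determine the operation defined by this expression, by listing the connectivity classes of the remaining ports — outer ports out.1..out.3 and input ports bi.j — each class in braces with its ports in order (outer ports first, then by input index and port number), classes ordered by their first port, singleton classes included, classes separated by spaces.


{out.1} {out.2} {out.3, b1.3} {b1.1, b2.3, b3.1, b3.2, b3.3} {b1.2} {b2.1} {b2.2}

Connectivity passes through glued d2-boundaries; trace each wire chain.
stage d1: inputs (b3, b2), connectivity {out.1, out.3, b3.1} {out.2, b2.3, b3.2, b3.3} {b2.1} {b2.2}, out.j its boundary
stage d2: inputs (b1, b3, b2), connectivity {out.1} {out.2} {out.3, b1.3} {b1.1, b2.3, b3.1, b3.2, b3.3} {b1.2} {b2.1} {b2.2}, out.j its boundary


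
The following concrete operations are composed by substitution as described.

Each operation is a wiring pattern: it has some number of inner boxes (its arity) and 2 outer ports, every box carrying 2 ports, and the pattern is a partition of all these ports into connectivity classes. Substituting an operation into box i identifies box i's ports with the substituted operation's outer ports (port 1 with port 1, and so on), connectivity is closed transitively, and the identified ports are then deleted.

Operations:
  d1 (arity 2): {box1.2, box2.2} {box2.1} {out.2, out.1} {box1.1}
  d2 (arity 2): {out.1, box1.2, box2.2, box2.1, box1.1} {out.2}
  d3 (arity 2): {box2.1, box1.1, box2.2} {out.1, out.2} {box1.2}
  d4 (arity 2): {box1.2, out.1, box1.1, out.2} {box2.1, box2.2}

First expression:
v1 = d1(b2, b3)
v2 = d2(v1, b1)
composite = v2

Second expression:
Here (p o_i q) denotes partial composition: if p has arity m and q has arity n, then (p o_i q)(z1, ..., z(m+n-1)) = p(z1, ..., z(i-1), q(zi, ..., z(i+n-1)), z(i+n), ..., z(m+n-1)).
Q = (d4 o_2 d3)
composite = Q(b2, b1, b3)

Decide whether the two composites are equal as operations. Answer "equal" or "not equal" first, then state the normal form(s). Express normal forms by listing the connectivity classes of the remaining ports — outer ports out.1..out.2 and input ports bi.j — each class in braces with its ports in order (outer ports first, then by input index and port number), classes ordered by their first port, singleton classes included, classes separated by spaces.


not equal: they reduce to {out.1, b1.1, b1.2} {out.2} {b2.1} {b2.2, b3.2} {b3.1} and {out.1, out.2, b2.1, b2.2} {b1.1, b3.1, b3.2} {b1.2}

The first composite normalizes to {out.1, b1.1, b1.2} {out.2} {b2.1} {b2.2, b3.2} {b3.1}
The second composite normalizes to {out.1, out.2, b2.1, b2.2} {b1.1, b3.1, b3.2} {b1.2}
Different reductions; not equal.


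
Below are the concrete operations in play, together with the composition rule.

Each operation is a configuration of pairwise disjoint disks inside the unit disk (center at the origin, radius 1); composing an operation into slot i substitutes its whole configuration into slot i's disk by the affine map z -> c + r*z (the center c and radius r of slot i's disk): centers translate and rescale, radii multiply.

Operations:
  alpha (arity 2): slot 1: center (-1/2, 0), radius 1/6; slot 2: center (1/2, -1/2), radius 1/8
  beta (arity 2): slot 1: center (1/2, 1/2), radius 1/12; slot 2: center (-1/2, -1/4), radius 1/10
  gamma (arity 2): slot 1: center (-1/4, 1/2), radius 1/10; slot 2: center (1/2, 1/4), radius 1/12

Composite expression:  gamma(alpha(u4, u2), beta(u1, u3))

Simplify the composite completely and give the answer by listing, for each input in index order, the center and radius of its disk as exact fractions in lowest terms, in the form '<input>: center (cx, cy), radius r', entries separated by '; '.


u1: center (13/24, 7/24), radius 1/144; u2: center (-1/5, 9/20), radius 1/80; u3: center (11/24, 11/48), radius 1/120; u4: center (-3/10, 1/2), radius 1/60

Below gamma, radii multiply path by path; the u-disk centers shift.
u4 passes through 2 substitutions, ending at center (-3/10, 1/2), radius 1/60
u2 passes through 2 substitutions, ending at center (-1/5, 9/20), radius 1/80
u1 passes through 2 substitutions, ending at center (13/24, 7/24), radius 1/144
u3 passes through 2 substitutions, ending at center (11/24, 11/48), radius 1/120
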